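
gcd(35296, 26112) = 32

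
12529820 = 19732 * 635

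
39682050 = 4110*9655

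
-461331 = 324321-785652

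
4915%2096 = 723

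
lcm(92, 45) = 4140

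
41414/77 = 537 + 65/77 ≈ 537.84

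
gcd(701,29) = 1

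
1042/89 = 11 + 63/89 ≈ 11.71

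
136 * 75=10200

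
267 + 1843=2110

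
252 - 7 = 245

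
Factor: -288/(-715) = 2^5*3^2*5^(-1)*11^(-1)*13^(-1)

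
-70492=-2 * 35246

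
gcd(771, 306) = 3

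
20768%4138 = 78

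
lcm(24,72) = 72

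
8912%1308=1064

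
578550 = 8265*70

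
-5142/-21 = 1714/7 ≈ 244.86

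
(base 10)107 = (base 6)255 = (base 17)65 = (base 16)6b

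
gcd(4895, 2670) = 445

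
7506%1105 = 876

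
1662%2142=1662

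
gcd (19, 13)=1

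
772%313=146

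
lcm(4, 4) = 4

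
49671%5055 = 4176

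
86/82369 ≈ 0.00104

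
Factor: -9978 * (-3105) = 2^1 * 3^4 * 5^1 * 23^1 * 1663^1 = 30981690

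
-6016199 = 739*(-8141) 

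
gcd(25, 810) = 5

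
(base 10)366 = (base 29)ci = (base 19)105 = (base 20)i6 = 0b101101110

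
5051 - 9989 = -4938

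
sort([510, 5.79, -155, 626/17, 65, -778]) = [-778, -155, 5.79, 626/17, 65, 510]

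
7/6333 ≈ 0.00111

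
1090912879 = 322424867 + 768488012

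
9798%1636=1618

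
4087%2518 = 1569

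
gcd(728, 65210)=2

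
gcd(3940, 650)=10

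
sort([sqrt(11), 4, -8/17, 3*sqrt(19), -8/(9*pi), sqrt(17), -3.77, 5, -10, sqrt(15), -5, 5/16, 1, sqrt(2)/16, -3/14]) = [-10, -5, -3.77, -8/17, -8/(9*pi), -3/14, sqrt(2)/16, 5/16, 1, sqrt(11), sqrt(15), 4, sqrt(17), 5, 3*sqrt(19)]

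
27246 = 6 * 4541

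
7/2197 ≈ 0.00319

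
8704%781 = 113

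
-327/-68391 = 109/22797 ≈ 0.00478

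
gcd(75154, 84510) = 2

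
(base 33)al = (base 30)bl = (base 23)f6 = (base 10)351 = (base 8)537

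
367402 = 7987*46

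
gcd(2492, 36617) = 7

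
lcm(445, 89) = 445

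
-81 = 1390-1471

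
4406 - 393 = 4013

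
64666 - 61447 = 3219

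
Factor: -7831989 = -1*3^2*11^1*79111^1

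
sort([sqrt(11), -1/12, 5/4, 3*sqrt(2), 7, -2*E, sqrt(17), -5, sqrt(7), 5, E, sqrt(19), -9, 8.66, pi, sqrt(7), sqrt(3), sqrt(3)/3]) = [-9, -2*E, -5, -1/12, sqrt(3)/3, 5/4, sqrt(3), sqrt(7), sqrt(7), E, pi, sqrt(11), sqrt(17), 3*sqrt(2), sqrt(19), 5, 7, 8.66]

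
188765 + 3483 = 192248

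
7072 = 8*884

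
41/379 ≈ 0.108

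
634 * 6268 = 3973912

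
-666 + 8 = -658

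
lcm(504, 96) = 2016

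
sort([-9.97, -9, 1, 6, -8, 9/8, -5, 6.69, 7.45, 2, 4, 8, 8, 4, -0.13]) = [-9.97, -9, -8, -5, -0.13, 1, 9/8, 2, 4, 4, 6, 6.69, 7.45, 8, 8]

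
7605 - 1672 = 5933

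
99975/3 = 33325 = 33325.00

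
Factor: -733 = -1 * 733^1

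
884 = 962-78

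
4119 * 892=3674148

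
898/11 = 81 + 7/11 ≈ 81.64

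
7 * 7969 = 55783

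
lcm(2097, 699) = 2097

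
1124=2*562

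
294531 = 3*98177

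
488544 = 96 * 5089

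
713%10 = 3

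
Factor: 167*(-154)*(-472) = 2^4*7^1*11^1*59^1*167^1 = 12138896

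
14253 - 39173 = -24920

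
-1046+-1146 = -2192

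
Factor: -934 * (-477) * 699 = 2^1 * 3^3 * 53^1 * 233^1 * 467^1 = 311417082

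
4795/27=177 + 16/27 ≈ 177.59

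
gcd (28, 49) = 7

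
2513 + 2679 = 5192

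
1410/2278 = 705/1139 ≈ 0.619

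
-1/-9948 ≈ 0.000101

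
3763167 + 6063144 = 9826311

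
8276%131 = 23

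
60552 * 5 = 302760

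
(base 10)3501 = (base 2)110110101101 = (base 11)26a3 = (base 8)6655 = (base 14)13c1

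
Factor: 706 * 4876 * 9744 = 2^7 * 3^1 * 7^1 * 23^1 * 29^1 * 53^1 * 353^1 = 33543291264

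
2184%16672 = 2184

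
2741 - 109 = 2632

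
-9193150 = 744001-9937151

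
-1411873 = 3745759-5157632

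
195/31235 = 39/6247 ≈ 0.00624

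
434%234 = 200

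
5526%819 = 612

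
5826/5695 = 1 + 131/5695 ≈ 1.02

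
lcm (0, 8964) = 0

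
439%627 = 439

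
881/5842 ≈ 0.151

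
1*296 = 296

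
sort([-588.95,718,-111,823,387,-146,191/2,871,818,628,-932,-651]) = [-932,-651,-588.95,-146,-111,191/2,387,628,718,818,823,871]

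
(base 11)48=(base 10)52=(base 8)64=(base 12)44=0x34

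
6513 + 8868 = 15381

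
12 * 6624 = 79488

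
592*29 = 17168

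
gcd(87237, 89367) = 3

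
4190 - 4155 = 35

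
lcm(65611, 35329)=459277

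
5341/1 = 5341 = 5341.00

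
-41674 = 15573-57247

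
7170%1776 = 66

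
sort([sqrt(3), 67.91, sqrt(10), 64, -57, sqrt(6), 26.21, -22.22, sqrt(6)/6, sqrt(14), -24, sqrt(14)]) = [-57, -24, -22.22, sqrt(6)/6, sqrt(3), sqrt(6), sqrt(10), sqrt(14), sqrt(14), 26.21, 64, 67.91]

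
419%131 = 26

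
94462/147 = 642 + 88/147 ≈ 642.60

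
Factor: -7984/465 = -1 * 2^4 * 3^(-1) * 5^(-1) * 31^(-1) * 499^1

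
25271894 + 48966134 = 74238028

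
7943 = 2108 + 5835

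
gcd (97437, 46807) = 1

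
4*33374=133496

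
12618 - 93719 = -81101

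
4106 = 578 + 3528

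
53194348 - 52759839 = 434509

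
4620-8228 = -3608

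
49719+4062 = 53781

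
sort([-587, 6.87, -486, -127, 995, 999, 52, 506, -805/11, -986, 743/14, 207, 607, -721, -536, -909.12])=[-986, -909.12, -721, -587, -536, -486, -127, -805/11, 6.87, 52, 743/14, 207, 506, 607, 995, 999]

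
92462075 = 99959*925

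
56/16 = 7/2 = 3.50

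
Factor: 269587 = 71^1 * 3797^1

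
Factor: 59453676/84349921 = 2^2 * 3^4 * 829^(-1) * 101749^(-1) * 183499^1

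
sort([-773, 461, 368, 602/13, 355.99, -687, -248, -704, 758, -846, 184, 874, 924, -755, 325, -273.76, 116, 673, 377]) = [-846, -773, -755, -704, -687, -273.76, -248, 602/13, 116, 184, 325, 355.99, 368, 377, 461, 673, 758, 874, 924]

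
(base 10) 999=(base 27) 1a0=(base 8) 1747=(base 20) 29j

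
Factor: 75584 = 2^6*1181^1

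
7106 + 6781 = 13887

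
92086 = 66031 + 26055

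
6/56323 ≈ 0.000107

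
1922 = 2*961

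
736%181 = 12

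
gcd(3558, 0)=3558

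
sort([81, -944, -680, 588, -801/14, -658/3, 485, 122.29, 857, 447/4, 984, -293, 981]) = [-944, -680, -293, -658/3, -801/14, 81, 447/4, 122.29, 485, 588, 857, 981, 984]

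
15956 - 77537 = -61581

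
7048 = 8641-1593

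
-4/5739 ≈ -0.000697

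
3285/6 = 1095/2 = 547.50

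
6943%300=43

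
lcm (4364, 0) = 0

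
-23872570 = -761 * 31370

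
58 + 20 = 78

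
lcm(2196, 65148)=195444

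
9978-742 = 9236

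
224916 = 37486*6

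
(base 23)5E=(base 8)201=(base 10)129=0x81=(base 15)89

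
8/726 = 4/363 ≈ 0.0110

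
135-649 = -514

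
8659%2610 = 829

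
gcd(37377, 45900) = 9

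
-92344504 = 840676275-933020779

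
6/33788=3/16894≈0.000178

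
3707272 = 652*5686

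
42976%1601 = 1350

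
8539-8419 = 120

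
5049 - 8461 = -3412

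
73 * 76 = 5548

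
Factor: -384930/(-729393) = 2^1*3^1*5^1*13^1*739^(-1) = 390/739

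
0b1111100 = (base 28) 4c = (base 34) 3m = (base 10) 124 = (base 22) 5e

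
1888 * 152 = 286976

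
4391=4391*1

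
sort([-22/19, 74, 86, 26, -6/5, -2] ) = [-2, -6/5, -22/19, 26, 74, 86] 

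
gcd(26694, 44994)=6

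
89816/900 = 22454/225 ≈ 99.80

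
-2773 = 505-3278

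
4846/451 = 10 + 336/451 ≈ 10.75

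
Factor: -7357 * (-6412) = 2^2 * 7^2 * 229^1 * 1051^1 = 47173084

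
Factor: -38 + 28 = -1 * 2^1 * 5^1 = -10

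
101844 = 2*50922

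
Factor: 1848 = 2^3*3^1*7^1*11^1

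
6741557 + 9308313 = 16049870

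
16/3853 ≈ 0.00415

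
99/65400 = 33/21800 ≈ 0.00151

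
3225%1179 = 867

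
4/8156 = 1/2039 ≈ 0.000490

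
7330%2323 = 361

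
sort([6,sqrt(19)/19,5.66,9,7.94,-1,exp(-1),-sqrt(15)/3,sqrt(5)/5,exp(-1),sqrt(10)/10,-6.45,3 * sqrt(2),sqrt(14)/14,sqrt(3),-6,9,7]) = [-6.45,-6,-sqrt(15)/3,-1,sqrt(19)/19,sqrt(14)/14,sqrt(10)/10,exp(-1),exp(-1),sqrt(5)/5,sqrt(3),3 * sqrt(2),5.66,6,7,7.94,9,9]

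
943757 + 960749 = 1904506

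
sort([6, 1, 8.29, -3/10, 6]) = [-3/10, 1, 6, 6, 8.29]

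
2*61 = 122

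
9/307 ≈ 0.0293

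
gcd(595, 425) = 85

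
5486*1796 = 9852856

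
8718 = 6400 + 2318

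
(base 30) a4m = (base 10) 9142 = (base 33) 8d1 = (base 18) 1a3g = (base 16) 23b6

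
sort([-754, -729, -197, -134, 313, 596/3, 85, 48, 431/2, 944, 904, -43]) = [-754, -729, -197, -134, -43, 48, 85, 596/3, 431/2, 313, 904, 944]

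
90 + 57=147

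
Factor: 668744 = 2^3 * 179^1 * 467^1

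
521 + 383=904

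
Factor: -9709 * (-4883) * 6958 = 2^1 * 7^3 * 19^2 * 71^1 * 73^1 * 257^1 = 329872149026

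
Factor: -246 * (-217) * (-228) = -1 * 2^3 * 3^2 * 7^1 * 19^1 * 31^1 * 41^1 = -12171096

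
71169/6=11861 + 1/2=11861.50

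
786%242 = 60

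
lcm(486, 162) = 486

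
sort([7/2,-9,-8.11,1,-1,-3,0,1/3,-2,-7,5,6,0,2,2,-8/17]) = [-9,-8.11,-7,-3,-2,-1,-8/17,0,0,1/3,1,2,2,7/2,5,6]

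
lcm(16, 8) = 16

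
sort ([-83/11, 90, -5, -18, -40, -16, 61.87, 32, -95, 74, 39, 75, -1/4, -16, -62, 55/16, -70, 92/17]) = [-95, -70, -62, -40, -18, -16, -16, -83/11, -5, -1/4, 55/16, 92/17, 32, 39, 61.87, 74, 75, 90]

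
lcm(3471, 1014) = 90246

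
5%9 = 5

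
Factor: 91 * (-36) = -1 * 2^2 * 3^2 * 7^1 * 13^1 = -3276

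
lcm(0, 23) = 0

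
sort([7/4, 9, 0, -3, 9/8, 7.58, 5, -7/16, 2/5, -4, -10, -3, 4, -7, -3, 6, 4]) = [-10, -7, -4, -3, -3, -3, -7/16, 0, 2/5, 9/8, 7/4, 4, 4, 5, 6, 7.58, 9]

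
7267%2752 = 1763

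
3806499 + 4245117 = 8051616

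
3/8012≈0.000374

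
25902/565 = 45 + 477/565 ≈ 45.84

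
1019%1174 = 1019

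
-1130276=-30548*37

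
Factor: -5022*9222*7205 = -1*2^2*3^5*5^1*11^1*29^1*31^1*53^1*131^1 = -333684329220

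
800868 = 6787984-5987116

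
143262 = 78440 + 64822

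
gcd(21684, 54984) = 12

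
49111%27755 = 21356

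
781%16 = 13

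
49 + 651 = 700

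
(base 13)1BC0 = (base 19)BCD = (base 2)1000001110100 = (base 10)4212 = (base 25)6IC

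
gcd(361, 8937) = 1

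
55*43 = 2365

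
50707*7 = 354949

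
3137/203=15 + 92/203 ≈ 15.45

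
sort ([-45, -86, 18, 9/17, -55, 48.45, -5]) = [-86, -55, -45, -5, 9/17, 18, 48.45]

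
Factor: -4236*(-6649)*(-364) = -1*2^4*3^1*7^1*13^1*61^1*109^1*353^1 = -10252119696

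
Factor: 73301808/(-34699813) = -1*2^4*3^1*1527121^1*34699813^(-1)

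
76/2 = 38 = 38.00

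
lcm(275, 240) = 13200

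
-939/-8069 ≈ 0.116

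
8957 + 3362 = 12319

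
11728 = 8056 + 3672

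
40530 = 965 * 42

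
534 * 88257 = 47129238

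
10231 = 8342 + 1889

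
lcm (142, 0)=0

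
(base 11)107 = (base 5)1003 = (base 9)152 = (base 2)10000000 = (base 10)128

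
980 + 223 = 1203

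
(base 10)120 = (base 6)320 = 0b1111000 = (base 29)44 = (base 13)93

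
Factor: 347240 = 2^3 * 5^1 * 8681^1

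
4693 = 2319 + 2374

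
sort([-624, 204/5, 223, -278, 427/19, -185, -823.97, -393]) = [-823.97, -624, -393, -278, -185, 427/19, 204/5, 223]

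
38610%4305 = 4170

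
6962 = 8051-1089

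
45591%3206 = 707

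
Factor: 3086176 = 2^5*96443^1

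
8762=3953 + 4809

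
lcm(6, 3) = 6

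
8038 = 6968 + 1070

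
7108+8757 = 15865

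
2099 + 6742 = 8841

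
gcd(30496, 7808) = 32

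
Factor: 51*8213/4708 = 2^(-2)*3^1*11^(-1)*17^1*43^1*107^(-1)*191^1 = 418863/4708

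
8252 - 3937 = 4315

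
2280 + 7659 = 9939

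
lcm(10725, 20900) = 815100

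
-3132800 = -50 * 62656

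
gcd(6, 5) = 1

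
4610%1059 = 374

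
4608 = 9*512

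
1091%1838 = 1091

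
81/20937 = 27/6979 ≈ 0.00387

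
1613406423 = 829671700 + 783734723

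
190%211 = 190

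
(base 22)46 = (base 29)37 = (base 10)94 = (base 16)5e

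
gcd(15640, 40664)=3128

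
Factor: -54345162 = -1*2^1*3^1*227^1*39901^1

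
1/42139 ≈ 0.0000237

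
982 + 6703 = 7685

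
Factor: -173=-1*173^1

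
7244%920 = 804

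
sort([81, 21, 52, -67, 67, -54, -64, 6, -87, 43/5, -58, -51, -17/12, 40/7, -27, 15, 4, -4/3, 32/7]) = [-87, -67, -64, -58, -54, -51, -27, -17/12, -4/3, 4, 32/7, 40/7, 6, 43/5, 15, 21, 52, 67, 81]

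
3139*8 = 25112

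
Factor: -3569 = -1*43^1*83^1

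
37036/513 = 72 + 100/513 ≈ 72.19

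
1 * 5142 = 5142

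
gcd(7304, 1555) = 1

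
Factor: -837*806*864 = -1*2^6*3^6*13^1*31^2 = -582873408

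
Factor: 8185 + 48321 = 2^1*19^1*1487^1 = 56506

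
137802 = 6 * 22967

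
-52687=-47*1121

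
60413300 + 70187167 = 130600467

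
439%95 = 59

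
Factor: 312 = 2^3*3^1*13^1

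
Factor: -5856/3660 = -1 * 2^3 * 5^(-1) = -8/5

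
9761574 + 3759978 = 13521552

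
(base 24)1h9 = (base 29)157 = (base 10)993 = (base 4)33201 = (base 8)1741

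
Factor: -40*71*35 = -1*2^3*5^2*7^1*71^1 = -99400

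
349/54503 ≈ 0.00640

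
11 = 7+4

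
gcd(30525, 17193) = 33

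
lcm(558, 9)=558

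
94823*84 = 7965132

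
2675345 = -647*(-4135)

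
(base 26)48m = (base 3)11000200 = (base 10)2934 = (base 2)101101110110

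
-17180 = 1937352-1954532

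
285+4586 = 4871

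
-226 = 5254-5480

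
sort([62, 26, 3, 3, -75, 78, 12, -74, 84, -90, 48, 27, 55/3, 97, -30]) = [-90, -75, -74, -30, 3, 3, 12, 55/3, 26, 27, 48, 62, 78, 84, 97]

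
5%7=5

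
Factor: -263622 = -1 * 2^1 * 3^1 * 53^1 * 829^1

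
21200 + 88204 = 109404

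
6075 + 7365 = 13440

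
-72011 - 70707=-142718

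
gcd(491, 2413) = 1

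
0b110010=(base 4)302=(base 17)2g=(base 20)2a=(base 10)50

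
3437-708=2729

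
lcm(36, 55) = 1980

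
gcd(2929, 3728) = 1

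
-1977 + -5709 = -7686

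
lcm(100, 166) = 8300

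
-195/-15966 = 65/5322 ≈ 0.0122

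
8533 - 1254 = 7279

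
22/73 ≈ 0.301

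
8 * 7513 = 60104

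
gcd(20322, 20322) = 20322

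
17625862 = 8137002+9488860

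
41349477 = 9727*4251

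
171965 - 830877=-658912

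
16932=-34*(-498) 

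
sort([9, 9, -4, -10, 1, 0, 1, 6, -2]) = [-10, -4, -2, 0, 1, 1, 6, 9, 9]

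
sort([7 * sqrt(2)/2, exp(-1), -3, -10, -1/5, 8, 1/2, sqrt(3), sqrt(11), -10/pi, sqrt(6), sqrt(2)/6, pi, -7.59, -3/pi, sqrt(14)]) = [-10, -7.59, -10/pi, -3, -3/pi, -1/5, sqrt(2)/6, exp(-1), 1/2, sqrt(3), sqrt(6), pi, sqrt(11), sqrt(14), 7 * sqrt(2)/2, 8]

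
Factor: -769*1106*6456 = -1*2^4*3^1*7^1*79^1*269^1*769^1 = -5490918384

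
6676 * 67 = 447292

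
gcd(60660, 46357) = 1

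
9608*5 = 48040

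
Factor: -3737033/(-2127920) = 2^(-4) * 5^(-1) * 67^(-1) * 397^(-1) * 409^1 * 9137^1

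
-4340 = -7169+2829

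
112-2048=-1936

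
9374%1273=463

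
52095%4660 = 835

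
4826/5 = 965 + 1/5 = 965.20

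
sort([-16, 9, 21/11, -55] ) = [-55, -16, 21/11, 9] 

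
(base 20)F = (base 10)15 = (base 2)1111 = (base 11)14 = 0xF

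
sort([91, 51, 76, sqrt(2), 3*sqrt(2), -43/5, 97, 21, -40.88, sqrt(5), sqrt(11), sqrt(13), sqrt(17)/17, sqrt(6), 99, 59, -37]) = [-40.88, -37, -43/5, sqrt(17)/17, sqrt(2), sqrt(5), sqrt(6), sqrt(11), sqrt(13), 3*sqrt(2), 21, 51, 59, 76, 91, 97, 99]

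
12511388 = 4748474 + 7762914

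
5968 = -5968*(-1)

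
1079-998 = 81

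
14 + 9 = 23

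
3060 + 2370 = 5430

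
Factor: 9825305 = 5^1 * 7^1 * 347^1 * 809^1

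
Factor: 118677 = 3^1*13^1*17^1*179^1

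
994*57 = 56658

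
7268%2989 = 1290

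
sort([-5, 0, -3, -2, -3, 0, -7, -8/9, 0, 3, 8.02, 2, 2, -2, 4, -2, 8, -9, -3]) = [-9, -7, -5, -3, -3, -3, -2, -2, -2, -8/9, 0, 0, 0, 2, 2, 3, 4, 8, 8.02]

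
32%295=32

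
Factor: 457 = 457^1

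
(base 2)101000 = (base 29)1b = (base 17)26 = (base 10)40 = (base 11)37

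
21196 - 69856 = -48660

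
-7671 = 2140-9811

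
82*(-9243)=-757926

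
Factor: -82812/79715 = -1*2^2*3^1*5^(-1)*67^1*103^1*107^(-1)*149^(-1)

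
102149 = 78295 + 23854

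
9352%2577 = 1621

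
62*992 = 61504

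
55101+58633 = 113734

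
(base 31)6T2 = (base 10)6667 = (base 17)1613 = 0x1A0B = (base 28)8E3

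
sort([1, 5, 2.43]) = [1, 2.43, 5]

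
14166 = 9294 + 4872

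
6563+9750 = 16313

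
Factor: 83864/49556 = 2^1*11^1*13^ (-1) = 22/13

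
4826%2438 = 2388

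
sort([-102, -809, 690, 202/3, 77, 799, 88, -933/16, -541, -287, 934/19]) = [-809, -541, -287, -102, -933/16, 934/19, 202/3, 77, 88, 690, 799]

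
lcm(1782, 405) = 8910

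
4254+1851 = 6105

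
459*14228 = 6530652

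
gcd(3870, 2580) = 1290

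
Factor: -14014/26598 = -1 * 3^(-1) * 7^2 * 31^(-1) = -49/93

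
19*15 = 285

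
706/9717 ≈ 0.0727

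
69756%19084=12504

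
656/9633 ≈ 0.0681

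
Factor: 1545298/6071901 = 2^1 * 3^(-1) * 11^(-2) * 43^(-1) * 389^(-1) * 772649^1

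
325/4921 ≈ 0.0660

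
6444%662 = 486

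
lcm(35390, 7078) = 35390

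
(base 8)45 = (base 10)37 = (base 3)1101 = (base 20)1h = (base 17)23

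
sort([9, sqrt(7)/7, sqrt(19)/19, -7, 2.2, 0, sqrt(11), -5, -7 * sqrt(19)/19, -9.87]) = [-9.87, -7, -5, -7 * sqrt(19)/19, 0, sqrt(19)/19, sqrt(7)/7, 2.2, sqrt(11), 9]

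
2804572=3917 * 716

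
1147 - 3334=-2187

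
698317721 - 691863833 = 6453888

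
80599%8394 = 5053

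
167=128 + 39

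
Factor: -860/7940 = -1*43^1*397^(-1) = -43/397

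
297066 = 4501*66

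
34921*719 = 25108199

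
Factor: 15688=2^3*37^1*53^1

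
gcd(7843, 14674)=253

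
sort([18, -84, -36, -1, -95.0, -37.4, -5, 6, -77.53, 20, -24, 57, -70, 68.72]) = [-95.0, -84, -77.53, -70, -37.4, -36, -24, -5, -1, 6, 18, 20, 57, 68.72]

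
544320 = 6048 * 90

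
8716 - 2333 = 6383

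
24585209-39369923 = -14784714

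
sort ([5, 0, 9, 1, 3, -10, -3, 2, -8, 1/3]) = [-10, -8, -3, 0, 1/3, 1, 2, 3, 5, 9]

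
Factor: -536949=-1 * 3^4 * 7^1 * 947^1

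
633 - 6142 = -5509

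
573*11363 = 6510999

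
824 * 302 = 248848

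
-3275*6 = -19650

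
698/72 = 9 + 25/36 ≈ 9.69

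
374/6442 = 187/3221 ≈ 0.0581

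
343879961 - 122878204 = 221001757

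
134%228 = 134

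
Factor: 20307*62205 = 3^2*5^1*7^1*11^1*13^1*29^1*967^1 = 1263196935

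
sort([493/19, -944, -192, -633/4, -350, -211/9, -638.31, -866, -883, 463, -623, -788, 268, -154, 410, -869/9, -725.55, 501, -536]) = [-944, -883, -866, -788, -725.55, -638.31, -623, -536, -350, -192, -633/4, -154, -869/9, -211/9, 493/19, 268, 410, 463, 501]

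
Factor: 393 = 3^1*131^1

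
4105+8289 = 12394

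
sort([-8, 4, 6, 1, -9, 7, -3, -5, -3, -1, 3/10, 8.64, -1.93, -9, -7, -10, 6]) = [-10, -9, -9, -8, -7, -5, -3, -3, -1.93, -1, 3/10, 1, 4, 6, 6, 7, 8.64]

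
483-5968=-5485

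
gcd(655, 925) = 5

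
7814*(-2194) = -17143916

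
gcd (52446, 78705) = 3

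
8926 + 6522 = 15448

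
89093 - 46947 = 42146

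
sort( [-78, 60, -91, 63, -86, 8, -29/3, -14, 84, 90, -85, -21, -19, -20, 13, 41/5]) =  [-91, -86, -85, -78, -21, -20, -19, -14, -29/3, 8, 41/5, 13, 60, 63, 84, 90]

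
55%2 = 1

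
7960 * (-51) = -405960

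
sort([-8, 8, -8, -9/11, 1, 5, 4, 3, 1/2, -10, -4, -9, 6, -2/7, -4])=[-10, -9, -8, -8, -4, -4, -9/11, -2/7, 1/2, 1, 3, 4, 5, 6, 8]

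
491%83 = 76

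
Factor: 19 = 19^1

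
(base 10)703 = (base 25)133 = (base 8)1277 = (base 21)1ca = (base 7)2023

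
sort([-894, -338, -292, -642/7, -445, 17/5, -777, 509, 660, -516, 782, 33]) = [-894, -777, -516, -445, -338, -292, -642/7, 17/5, 33, 509, 660, 782]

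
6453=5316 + 1137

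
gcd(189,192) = 3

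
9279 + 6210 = 15489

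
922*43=39646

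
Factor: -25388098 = -1*2^1*12694049^1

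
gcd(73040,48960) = 80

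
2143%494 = 167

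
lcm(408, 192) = 3264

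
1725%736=253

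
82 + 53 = 135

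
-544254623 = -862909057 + 318654434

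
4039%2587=1452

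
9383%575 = 183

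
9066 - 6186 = 2880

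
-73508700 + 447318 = -73061382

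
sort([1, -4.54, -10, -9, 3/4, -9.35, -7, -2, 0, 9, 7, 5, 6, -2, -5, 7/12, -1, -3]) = [-10, -9.35, -9, -7, -5, -4.54, -3, -2, -2, -1, 0, 7/12, 3/4, 1, 5, 6, 7, 9]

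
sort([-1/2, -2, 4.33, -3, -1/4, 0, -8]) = [-8, -3, -2, -1/2, -1/4, 0, 4.33]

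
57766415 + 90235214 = 148001629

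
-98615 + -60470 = -159085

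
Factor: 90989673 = 3^1*653^1*46447^1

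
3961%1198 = 367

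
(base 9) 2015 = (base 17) 51a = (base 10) 1472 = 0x5c0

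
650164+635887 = 1286051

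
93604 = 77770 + 15834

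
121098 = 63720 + 57378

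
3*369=1107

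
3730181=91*40991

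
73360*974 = 71452640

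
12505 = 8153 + 4352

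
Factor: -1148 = -1 * 2^2 * 7^1 * 41^1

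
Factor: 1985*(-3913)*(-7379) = 5^1*7^1*13^1*43^1*47^1*157^1*397^1 = 57314943595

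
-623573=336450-960023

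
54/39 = 18/13 ≈ 1.38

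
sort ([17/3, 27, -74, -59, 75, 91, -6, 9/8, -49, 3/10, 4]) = [-74, -59, -49, -6, 3/10, 9/8, 4, 17/3, 27, 75, 91]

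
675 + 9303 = 9978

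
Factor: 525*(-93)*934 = -1*2^1*3^2*5^2*7^1*31^1*467^1 = -45602550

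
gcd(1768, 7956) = 884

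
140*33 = 4620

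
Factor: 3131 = 31^1*101^1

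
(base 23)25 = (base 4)303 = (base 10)51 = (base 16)33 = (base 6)123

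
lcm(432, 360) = 2160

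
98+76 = 174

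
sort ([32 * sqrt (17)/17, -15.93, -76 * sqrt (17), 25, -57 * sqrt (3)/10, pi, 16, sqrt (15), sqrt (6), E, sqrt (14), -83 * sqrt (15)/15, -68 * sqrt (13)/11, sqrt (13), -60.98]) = [-76 * sqrt (17), -60.98, -68 * sqrt (13)/11, -83 * sqrt (15)/15, -15.93, -57 * sqrt (3)/10, sqrt (6), E, pi, sqrt (13), sqrt (14), sqrt (15), 32 * sqrt (17)/17, 16, 25]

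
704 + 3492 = 4196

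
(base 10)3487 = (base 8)6637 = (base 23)6de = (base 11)2690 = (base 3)11210011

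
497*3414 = 1696758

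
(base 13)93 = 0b1111000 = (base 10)120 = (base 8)170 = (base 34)3i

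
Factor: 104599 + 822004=239^1*3877^1=926603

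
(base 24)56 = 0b1111110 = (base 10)126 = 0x7e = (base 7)240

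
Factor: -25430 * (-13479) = 2^1 * 3^1 * 5^1 * 2543^1 * 4493^1 = 342770970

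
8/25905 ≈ 0.000309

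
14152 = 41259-27107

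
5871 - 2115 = 3756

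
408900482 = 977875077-568974595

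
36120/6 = 6020 = 6020.00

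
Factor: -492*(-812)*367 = 2^4*3^1*7^1*29^1*41^1*367^1 = 146617968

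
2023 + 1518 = 3541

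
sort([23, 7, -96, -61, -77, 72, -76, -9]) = [-96, -77, -76, -61, -9, 7, 23, 72]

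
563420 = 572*985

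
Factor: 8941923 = 3^2 * 521^1 * 1907^1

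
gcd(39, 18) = 3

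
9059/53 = 170 + 49/53 ≈ 170.92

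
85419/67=1274+61/67 ≈ 1274.91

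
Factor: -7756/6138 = -1 * 2^1 * 3^(-2) * 7^1 * 11^(-1) * 31^(-1) * 277^1 = -3878/3069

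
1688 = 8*211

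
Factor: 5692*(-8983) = -1*2^2*13^1*691^1*1423^1 = -51131236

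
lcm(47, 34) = 1598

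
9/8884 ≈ 0.00101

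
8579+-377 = 8202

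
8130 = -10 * (-813)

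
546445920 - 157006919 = 389439001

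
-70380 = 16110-86490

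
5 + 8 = 13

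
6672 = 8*834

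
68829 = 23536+45293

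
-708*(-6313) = 4469604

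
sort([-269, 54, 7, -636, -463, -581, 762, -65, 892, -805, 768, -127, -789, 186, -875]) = [-875, -805, -789, -636, -581, -463, -269, -127, -65, 7, 54, 186, 762, 768, 892]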